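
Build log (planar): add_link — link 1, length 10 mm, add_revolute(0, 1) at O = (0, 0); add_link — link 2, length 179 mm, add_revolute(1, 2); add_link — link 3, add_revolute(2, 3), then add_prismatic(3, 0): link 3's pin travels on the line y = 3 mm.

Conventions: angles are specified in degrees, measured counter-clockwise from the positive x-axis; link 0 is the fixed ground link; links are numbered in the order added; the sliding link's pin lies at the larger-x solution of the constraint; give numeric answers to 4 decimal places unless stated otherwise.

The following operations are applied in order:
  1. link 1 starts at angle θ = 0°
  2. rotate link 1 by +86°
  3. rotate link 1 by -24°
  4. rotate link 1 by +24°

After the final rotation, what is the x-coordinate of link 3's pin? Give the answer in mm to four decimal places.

geometry: r = 10 mm, L = 179 mm, e = 3 mm; θ starts at 0°
rotate link 1 by +86°: θ ← 0° +86° = 86°
rotate link 1 by -24°: θ ← 86° -24° = 62°
rotate link 1 by +24°: θ ← 62° +24° = 86°
crank pin P = (r cos θ, r sin θ) = (0.697565, 9.975641)
h = r sin θ − e = 9.975641 − 3 = 6.975641
x = r cos θ + √(L² − h²) = 0.697565 + 178.864028 = 179.561593

179.5616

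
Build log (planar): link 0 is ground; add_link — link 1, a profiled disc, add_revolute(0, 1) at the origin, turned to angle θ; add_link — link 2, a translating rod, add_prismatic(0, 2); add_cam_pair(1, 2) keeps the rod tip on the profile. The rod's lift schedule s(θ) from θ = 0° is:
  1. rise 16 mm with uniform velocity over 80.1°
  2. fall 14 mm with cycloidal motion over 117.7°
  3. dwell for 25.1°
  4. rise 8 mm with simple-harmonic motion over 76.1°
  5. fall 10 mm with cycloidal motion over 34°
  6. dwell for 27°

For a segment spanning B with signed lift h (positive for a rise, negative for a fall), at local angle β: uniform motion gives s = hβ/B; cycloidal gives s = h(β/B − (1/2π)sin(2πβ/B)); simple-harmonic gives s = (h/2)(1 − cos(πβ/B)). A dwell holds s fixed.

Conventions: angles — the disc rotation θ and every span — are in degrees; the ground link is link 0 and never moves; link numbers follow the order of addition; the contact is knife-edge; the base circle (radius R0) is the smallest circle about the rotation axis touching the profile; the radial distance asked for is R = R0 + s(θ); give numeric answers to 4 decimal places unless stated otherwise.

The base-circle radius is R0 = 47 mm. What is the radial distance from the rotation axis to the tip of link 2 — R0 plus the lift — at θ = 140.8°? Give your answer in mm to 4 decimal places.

seg 1 [0°–80.1°] uniform, h=16: full span → s += 16 → s = 16.0000
seg 2 [80.1°–197.8°] cycloidal, h=-14: θ=140.8° here. β=60.7, B=117.7. -14·(0.5157 − sin(2π·0.5157)/(2π)) = -7.4397 → s = 8.5603
R = R0 + s = 47 + 8.5603 = 55.5603

55.5603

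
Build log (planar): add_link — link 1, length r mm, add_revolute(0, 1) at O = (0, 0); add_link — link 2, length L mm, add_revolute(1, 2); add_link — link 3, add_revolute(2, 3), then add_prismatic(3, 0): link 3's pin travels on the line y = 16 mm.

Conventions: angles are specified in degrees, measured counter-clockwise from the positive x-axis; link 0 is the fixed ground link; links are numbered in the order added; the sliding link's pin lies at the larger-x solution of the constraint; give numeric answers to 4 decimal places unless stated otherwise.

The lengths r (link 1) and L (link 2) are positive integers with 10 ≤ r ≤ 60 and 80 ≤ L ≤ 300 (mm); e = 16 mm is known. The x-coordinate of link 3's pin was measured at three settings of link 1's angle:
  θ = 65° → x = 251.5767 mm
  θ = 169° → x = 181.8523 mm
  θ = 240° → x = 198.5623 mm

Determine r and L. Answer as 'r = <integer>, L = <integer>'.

constraint per measurement: (x − r cos θ)² + (r sin θ − e)² = L²
subtracting the θ₁ and θ₂ equations cancels the r² and L² terms:
r = (x₁² − x₂²) / (2[(x₁cos θ₁ + e sin θ₁) − (x₂cos θ₂ + e sin θ₂)]) = 51.0000 → r = 51
L² = (x₁ − r cos θ₁)² + (r sin θ₁ − e)² = 53824.0091 → L = 232.0000 → L = 232
check at θ₃=240°: x = 198.5623 (printed 198.5623) ✓

r = 51, L = 232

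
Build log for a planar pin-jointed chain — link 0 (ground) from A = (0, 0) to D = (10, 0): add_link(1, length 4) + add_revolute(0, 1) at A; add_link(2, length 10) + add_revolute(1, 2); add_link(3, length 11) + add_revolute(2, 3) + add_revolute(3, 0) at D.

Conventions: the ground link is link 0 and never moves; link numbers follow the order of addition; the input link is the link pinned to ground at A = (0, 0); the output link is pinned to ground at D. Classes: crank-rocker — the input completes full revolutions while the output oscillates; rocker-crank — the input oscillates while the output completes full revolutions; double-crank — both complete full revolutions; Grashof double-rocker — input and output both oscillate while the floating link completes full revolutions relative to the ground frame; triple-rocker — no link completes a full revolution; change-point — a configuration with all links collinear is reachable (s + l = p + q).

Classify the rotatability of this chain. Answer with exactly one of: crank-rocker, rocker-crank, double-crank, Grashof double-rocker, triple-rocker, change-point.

lengths: ground=10, input=4, coupler=10, output=11
sorted: s=4 (shortest), l=11 (longest), p+q=20
s + l = 15 vs p + q = 20
s + l < p + q (Grashof) with shortest = input link → crank-rocker

crank-rocker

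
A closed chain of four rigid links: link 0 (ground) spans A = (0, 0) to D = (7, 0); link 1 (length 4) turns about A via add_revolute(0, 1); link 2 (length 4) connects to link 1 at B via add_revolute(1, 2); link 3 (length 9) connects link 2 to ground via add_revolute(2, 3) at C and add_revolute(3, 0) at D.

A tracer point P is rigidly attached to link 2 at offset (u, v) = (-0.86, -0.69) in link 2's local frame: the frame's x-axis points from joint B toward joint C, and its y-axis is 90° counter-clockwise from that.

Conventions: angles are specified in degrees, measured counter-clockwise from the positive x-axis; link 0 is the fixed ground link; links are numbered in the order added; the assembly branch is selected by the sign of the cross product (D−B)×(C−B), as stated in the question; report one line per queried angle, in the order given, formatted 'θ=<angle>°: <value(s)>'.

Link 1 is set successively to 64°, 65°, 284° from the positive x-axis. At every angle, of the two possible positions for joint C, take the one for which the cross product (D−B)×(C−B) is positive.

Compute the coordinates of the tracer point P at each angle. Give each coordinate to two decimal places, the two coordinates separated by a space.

A=(0,0), D=(7.00,0)
θ=64°: B = A + 4.00·(cos64°, sin64°) = (1.7535, 3.5952)
θ=64°: |BD| = 6.3601
θ=64°: circle(B,4.00) ∩ circle(D,9.00): a=-1.9299, h=3.5036
θ=64°:   candidates: C₊=(2.1420,7.5763) cross=22.284; C₋=(-1.8190,1.7959) cross=-22.284
θ=64°:   branch + wants cross > 0 → take C=(2.1420,7.5763) (cross=22.284)
θ=64°: ex = (C−B)/|BC| = (0.0971,0.9953); ey = (-0.9953,0.0971)
θ=64°: P = B + -0.86·ex + -0.69·ey = (2.3567,2.6722)
θ=65°: B = A + 4.00·(cos65°, sin65°) = (1.6905, 3.6252)
θ=65°: |BD| = 6.4291
θ=65°: circle(B,4.00) ∩ circle(D,9.00): a=-1.8406, h=3.5514
θ=65°:   candidates: C₊=(2.1730,7.5960) cross=22.832; C₋=(-1.8321,1.7302) cross=-22.832
θ=65°:   branch + wants cross > 0 → take C=(2.1730,7.5960) (cross=22.832)
θ=65°: ex = (C−B)/|BC| = (0.1206,0.9927); ey = (-0.9927,0.1206)
θ=65°: P = B + -0.86·ex + -0.69·ey = (2.2717,2.6883)
θ=284°: B = A + 4.00·(cos284°, sin284°) = (0.9677, -3.8812)
θ=284°: |BD| = 7.1730
θ=284°: circle(B,4.00) ∩ circle(D,9.00): a=-0.9443, h=3.8869
θ=284°:   candidates: C₊=(-1.9296,-1.1234) cross=27.881; C₋=(2.2767,-7.6609) cross=-27.881
θ=284°:   branch + wants cross > 0 → take C=(-1.9296,-1.1234) (cross=27.881)
θ=284°: ex = (C−B)/|BC| = (-0.7243,0.6895); ey = (-0.6895,-0.7243)
θ=284°: P = B + -0.86·ex + -0.69·ey = (2.0663,-3.9743)

θ=64°: 2.36 2.67
θ=65°: 2.27 2.69
θ=284°: 2.07 -3.97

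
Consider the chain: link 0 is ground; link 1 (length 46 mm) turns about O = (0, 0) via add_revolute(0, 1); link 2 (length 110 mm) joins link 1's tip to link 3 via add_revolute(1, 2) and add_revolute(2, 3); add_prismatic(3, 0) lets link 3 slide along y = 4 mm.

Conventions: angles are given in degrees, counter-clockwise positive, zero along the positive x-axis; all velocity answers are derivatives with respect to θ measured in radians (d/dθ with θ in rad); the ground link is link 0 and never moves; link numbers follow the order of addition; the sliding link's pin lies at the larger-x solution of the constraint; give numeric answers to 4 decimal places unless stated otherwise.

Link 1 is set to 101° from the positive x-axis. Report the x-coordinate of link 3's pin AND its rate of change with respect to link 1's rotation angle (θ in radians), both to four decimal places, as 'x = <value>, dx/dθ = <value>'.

geometry: r = 46 mm, L = 110 mm, e = 4 mm
crank pin P = (r cos θ, r sin θ) = (-8.777214, 45.154850)
h = r sin θ − e = 45.154850 − 4 = 41.154850
x = r cos θ + √(L² − h²) = -8.777214 + 102.011167 = 93.233954
dx/dθ = −r sin θ − h·r cos θ/√(L² − h²) (θ in radians; h = 41.154850) = -41.613817

x = 93.2340, dx/dθ = -41.6138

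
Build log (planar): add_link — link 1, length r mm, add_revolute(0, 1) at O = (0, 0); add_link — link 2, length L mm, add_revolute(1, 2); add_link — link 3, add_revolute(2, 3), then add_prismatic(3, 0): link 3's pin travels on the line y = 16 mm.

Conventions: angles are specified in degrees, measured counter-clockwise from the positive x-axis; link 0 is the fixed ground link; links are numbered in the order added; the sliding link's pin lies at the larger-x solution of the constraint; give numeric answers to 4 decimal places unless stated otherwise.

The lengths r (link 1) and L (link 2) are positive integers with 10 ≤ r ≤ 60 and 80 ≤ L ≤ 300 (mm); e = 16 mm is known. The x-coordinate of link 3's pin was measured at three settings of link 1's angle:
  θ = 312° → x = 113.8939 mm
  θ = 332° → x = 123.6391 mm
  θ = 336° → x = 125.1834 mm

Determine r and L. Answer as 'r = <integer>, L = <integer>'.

constraint per measurement: (x − r cos θ)² + (r sin θ − e)² = L²
subtracting the θ₁ and θ₂ equations cancels the r² and L² terms:
r = (x₁² − x₂²) / (2[(x₁cos θ₁ + e sin θ₁) − (x₂cos θ₂ + e sin θ₂)]) = 30.9999 → r = 31
L² = (x₁ − r cos θ₁)² + (r sin θ₁ − e)² = 10201.0067 → L = 101.0000 → L = 101
check at θ₃=336°: x = 125.1834 (printed 125.1834) ✓

r = 31, L = 101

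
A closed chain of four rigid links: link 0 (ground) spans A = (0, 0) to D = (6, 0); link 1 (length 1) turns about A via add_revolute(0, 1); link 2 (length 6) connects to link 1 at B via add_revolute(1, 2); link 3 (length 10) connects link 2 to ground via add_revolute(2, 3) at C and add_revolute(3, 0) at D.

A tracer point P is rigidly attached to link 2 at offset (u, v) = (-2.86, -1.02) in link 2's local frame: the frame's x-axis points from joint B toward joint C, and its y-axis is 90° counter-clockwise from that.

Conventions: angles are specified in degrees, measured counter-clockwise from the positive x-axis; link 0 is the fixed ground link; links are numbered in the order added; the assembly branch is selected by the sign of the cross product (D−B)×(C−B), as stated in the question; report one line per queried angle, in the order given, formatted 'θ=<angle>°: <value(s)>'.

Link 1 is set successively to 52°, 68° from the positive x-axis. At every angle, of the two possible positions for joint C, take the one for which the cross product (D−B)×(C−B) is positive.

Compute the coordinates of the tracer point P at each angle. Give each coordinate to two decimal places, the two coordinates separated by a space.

A=(0,0), D=(6.00,0)
θ=52°: B = A + 1.00·(cos52°, sin52°) = (0.6157, 0.7880)
θ=52°: |BD| = 5.4417
θ=52°: circle(B,6.00) ∩ circle(D,10.00): a=-3.1597, h=5.1006
θ=52°:   candidates: C₊=(-1.7721,6.2924) cross=27.756; C₋=(-3.2493,-3.8013) cross=-27.756
θ=52°:   branch + wants cross > 0 → take C=(-1.7721,6.2924) (cross=27.756)
θ=52°: ex = (C−B)/|BC| = (-0.3980,0.9174); ey = (-0.9174,-0.3980)
θ=52°: P = B + -2.86·ex + -1.02·ey = (2.6896,-1.4298)
θ=68°: B = A + 1.00·(cos68°, sin68°) = (0.3746, 0.9272)
θ=68°: |BD| = 5.7013
θ=68°: circle(B,6.00) ∩ circle(D,10.00): a=-2.7621, h=5.3264
θ=68°:   candidates: C₊=(-1.4845,6.6319) cross=30.367; C₋=(-3.2170,-3.8791) cross=-30.367
θ=68°:   branch + wants cross > 0 → take C=(-1.4845,6.6319) (cross=30.367)
θ=68°: ex = (C−B)/|BC| = (-0.3099,0.9508); ey = (-0.9508,-0.3099)
θ=68°: P = B + -2.86·ex + -1.02·ey = (2.2306,-1.4760)

θ=52°: 2.69 -1.43
θ=68°: 2.23 -1.48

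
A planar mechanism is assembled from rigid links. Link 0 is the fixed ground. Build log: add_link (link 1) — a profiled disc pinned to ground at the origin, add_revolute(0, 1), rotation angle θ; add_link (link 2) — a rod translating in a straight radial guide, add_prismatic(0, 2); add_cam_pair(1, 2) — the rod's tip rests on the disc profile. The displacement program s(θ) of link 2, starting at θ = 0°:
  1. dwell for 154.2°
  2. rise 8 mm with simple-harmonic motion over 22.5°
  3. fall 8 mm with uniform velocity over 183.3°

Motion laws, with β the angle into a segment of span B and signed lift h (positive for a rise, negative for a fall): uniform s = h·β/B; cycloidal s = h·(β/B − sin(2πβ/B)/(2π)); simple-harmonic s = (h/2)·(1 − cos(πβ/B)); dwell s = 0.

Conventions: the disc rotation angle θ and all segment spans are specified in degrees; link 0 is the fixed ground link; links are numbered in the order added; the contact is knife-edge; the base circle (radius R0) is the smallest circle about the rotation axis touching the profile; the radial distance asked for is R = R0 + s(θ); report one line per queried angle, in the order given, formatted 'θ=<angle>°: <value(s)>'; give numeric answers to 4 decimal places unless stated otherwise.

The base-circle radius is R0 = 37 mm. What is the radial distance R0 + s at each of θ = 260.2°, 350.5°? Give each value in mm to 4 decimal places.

seg 1 [0°–154.2°] dwell: s stays 0.0000
seg 2 [154.2°–176.7°] simple-harmonic, h=8: full span → s += 8 → s = 8.0000
seg 3 [176.7°–360°] uniform, h=-8: θ=260.2° here. β=83.5, B=183.3. -8·83.5/183.3 = -3.6443 → s = 4.3557
seg 3 [176.7°–360°] uniform, h=-8: θ=350.5° here. β=173.8, B=183.3. -8·173.8/183.3 = -7.5854 → s = 0.4146
θ=260.2°: R = R0 + s = 37 + 4.3557 = 41.3557
θ=350.5°: R = R0 + s = 37 + 0.4146 = 37.4146

θ=260.2°: 41.3557
θ=350.5°: 37.4146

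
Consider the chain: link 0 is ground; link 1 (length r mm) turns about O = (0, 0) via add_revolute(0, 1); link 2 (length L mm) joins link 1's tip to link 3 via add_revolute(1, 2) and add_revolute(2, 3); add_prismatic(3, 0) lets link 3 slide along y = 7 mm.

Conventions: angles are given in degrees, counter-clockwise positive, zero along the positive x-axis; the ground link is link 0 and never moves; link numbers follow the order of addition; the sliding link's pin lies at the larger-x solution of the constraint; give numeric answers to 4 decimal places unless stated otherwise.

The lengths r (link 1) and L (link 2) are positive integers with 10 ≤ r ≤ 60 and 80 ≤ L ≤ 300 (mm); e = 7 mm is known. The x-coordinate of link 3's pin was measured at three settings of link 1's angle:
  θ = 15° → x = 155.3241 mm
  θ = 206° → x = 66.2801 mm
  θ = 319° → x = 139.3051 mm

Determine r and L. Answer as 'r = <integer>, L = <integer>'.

constraint per measurement: (x − r cos θ)² + (r sin θ − e)² = L²
subtracting the θ₁ and θ₂ equations cancels the r² and L² terms:
r = (x₁² − x₂²) / (2[(x₁cos θ₁ + e sin θ₁) − (x₂cos θ₂ + e sin θ₂)]) = 46.0000 → r = 46
L² = (x₁ − r cos θ₁)² + (r sin θ₁ − e)² = 12320.9931 → L = 111.0000 → L = 111
check at θ₃=319°: x = 139.3051 (printed 139.3051) ✓

r = 46, L = 111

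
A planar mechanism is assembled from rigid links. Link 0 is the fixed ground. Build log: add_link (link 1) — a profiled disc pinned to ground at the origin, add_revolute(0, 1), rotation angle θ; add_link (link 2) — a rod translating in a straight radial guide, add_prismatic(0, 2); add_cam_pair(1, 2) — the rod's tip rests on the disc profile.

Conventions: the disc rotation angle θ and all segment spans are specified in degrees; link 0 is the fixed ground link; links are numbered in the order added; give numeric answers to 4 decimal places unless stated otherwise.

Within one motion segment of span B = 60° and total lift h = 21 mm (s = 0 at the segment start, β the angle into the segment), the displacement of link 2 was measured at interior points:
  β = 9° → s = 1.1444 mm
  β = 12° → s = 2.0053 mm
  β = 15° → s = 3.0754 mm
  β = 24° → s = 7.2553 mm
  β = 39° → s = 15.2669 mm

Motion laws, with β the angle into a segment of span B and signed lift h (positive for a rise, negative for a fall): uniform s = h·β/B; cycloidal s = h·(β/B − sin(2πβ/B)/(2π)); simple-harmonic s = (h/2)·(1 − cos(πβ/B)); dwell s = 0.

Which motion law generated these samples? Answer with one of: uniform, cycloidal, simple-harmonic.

candidates at β/B = r: uniform s = h·r (linear in β); cycloidal s = h·(r − sin(2πr)/(2π)); simple-harmonic s = (h/2)(1 − cos(πr))
β=9°: printed 1.1444 | uniform 3.1500, cycloidal 0.4461, simple-harmonic 1.1444
β=12°: printed 2.0053 | uniform 4.2000, cycloidal 1.0213, simple-harmonic 2.0053
β=15°: printed 3.0754 | uniform 5.2500, cycloidal 1.9077, simple-harmonic 3.0754
β=24°: printed 7.2553 | uniform 8.4000, cycloidal 6.4355, simple-harmonic 7.2553
β=39°: printed 15.2669 | uniform 13.6500, cycloidal 16.3539, simple-harmonic 15.2669
only one law matches every sample → simple-harmonic

simple-harmonic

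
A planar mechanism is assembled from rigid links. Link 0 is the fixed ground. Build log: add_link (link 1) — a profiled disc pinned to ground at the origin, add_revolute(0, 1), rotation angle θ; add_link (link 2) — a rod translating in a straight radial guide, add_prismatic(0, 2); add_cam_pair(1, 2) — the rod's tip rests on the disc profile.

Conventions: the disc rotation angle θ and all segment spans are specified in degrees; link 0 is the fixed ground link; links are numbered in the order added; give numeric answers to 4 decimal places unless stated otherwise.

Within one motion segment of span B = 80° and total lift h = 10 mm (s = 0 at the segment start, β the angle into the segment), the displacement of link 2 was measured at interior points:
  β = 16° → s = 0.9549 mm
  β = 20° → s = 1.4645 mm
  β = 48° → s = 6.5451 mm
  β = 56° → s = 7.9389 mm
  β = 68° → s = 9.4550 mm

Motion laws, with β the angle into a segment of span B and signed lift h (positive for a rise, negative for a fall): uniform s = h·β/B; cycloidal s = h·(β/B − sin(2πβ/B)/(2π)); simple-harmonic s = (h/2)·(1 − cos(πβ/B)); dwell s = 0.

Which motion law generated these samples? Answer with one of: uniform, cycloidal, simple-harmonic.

candidates at β/B = r: uniform s = h·r (linear in β); cycloidal s = h·(r − sin(2πr)/(2π)); simple-harmonic s = (h/2)(1 − cos(πr))
β=16°: printed 0.9549 | uniform 2.0000, cycloidal 0.4863, simple-harmonic 0.9549
β=20°: printed 1.4645 | uniform 2.5000, cycloidal 0.9085, simple-harmonic 1.4645
β=48°: printed 6.5451 | uniform 6.0000, cycloidal 6.9355, simple-harmonic 6.5451
β=56°: printed 7.9389 | uniform 7.0000, cycloidal 8.5137, simple-harmonic 7.9389
β=68°: printed 9.4550 | uniform 8.5000, cycloidal 9.7876, simple-harmonic 9.4550
only one law matches every sample → simple-harmonic

simple-harmonic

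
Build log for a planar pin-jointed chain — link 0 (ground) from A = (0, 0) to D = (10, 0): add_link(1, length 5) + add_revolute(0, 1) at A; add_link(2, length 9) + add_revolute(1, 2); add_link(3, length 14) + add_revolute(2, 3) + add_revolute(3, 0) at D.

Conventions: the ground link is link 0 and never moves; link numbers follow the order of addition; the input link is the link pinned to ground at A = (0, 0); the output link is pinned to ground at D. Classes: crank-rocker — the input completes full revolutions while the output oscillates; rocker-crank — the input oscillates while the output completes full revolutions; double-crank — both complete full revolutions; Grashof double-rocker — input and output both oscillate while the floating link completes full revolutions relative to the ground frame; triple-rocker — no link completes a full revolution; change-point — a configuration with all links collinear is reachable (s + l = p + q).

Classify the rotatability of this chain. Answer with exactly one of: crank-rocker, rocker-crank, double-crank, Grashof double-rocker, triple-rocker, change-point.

lengths: ground=10, input=5, coupler=9, output=14
sorted: s=5 (shortest), l=14 (longest), p+q=19
s + l = 19 vs p + q = 19
s + l = p + q → change-point (collinear configuration reachable)

change-point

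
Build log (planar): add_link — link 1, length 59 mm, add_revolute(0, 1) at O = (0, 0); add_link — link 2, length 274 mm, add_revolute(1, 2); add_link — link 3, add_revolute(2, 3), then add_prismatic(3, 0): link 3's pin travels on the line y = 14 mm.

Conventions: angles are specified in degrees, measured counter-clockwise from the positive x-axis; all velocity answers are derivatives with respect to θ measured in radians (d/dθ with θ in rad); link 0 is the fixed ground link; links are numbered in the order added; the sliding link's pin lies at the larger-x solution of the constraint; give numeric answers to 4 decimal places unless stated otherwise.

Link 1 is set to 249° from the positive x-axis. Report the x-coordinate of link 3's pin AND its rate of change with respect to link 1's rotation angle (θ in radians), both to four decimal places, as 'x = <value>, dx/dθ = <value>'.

geometry: r = 59 mm, L = 274 mm, e = 14 mm
crank pin P = (r cos θ, r sin θ) = (-21.143709, -55.081245)
h = r sin θ − e = -55.081245 − 14 = -69.081245
x = r cos θ + √(L² − h²) = -21.143709 + 265.148603 = 244.004894
dx/dθ = −r sin θ − h·r cos θ/√(L² − h²) (θ in radians; h = -69.081245) = 49.572509

x = 244.0049, dx/dθ = 49.5725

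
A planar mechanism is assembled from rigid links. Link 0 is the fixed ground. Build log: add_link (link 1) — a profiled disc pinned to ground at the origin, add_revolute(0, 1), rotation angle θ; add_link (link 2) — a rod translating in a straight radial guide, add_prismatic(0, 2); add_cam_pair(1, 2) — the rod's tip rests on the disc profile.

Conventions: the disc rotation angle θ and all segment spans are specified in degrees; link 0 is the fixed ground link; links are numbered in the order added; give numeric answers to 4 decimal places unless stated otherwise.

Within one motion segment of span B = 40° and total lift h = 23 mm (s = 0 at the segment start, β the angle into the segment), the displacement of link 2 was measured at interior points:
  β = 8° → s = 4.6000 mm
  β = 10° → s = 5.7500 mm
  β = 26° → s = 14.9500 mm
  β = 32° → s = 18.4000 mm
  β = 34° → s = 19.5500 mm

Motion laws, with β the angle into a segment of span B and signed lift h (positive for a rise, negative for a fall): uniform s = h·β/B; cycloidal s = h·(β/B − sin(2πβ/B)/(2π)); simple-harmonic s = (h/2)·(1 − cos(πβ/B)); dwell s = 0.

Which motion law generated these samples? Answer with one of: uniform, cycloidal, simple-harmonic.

candidates at β/B = r: uniform s = h·r (linear in β); cycloidal s = h·(r − sin(2πr)/(2π)); simple-harmonic s = (h/2)(1 − cos(πr))
β=8°: printed 4.6000 | uniform 4.6000, cycloidal 1.1186, simple-harmonic 2.1963
β=10°: printed 5.7500 | uniform 5.7500, cycloidal 2.0894, simple-harmonic 3.3683
β=26°: printed 14.9500 | uniform 14.9500, cycloidal 17.9115, simple-harmonic 16.7209
β=32°: printed 18.4000 | uniform 18.4000, cycloidal 21.8814, simple-harmonic 20.8037
β=34°: printed 19.5500 | uniform 19.5500, cycloidal 22.5115, simple-harmonic 21.7466
only one law matches every sample → uniform

uniform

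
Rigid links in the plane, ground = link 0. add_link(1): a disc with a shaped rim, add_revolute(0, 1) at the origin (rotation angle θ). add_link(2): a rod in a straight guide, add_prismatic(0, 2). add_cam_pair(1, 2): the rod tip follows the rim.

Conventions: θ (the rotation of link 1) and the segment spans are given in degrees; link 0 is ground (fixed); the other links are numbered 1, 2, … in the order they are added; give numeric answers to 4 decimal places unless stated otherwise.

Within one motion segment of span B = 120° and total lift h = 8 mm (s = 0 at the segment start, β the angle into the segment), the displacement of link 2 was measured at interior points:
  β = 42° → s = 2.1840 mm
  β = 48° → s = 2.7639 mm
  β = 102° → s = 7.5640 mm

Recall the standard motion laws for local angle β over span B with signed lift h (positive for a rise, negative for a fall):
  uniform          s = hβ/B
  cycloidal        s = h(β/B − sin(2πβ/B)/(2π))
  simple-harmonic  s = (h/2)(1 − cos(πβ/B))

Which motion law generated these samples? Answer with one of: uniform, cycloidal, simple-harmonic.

candidates at β/B = r: uniform s = h·r (linear in β); cycloidal s = h·(r − sin(2πr)/(2π)); simple-harmonic s = (h/2)(1 − cos(πr))
β=42°: printed 2.1840 | uniform 2.8000, cycloidal 1.7699, simple-harmonic 2.1840
β=48°: printed 2.7639 | uniform 3.2000, cycloidal 2.4516, simple-harmonic 2.7639
β=102°: printed 7.5640 | uniform 6.8000, cycloidal 7.8301, simple-harmonic 7.5640
only one law matches every sample → simple-harmonic

simple-harmonic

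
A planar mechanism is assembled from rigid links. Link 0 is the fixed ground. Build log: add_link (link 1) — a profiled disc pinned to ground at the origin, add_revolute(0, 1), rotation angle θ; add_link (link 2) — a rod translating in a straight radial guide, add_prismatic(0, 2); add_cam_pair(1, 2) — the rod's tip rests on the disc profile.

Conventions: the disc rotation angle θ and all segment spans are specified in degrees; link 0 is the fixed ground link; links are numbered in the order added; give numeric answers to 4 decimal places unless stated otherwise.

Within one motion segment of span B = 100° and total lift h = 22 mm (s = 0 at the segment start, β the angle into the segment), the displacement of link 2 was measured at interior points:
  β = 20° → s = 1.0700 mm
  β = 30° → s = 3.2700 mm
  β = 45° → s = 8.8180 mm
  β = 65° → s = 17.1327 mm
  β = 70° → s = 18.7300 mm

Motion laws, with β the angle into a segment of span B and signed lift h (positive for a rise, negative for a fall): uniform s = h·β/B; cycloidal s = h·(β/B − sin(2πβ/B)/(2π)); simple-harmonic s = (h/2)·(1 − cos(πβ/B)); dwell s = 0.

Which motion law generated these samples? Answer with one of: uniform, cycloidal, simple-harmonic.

candidates at β/B = r: uniform s = h·r (linear in β); cycloidal s = h·(r − sin(2πr)/(2π)); simple-harmonic s = (h/2)(1 − cos(πr))
β=20°: printed 1.0700 | uniform 4.4000, cycloidal 1.0700, simple-harmonic 2.1008
β=30°: printed 3.2700 | uniform 6.6000, cycloidal 3.2700, simple-harmonic 4.5344
β=45°: printed 8.8180 | uniform 9.9000, cycloidal 8.8180, simple-harmonic 9.2792
β=65°: printed 17.1327 | uniform 14.3000, cycloidal 17.1327, simple-harmonic 15.9939
β=70°: printed 18.7300 | uniform 15.4000, cycloidal 18.7300, simple-harmonic 17.4656
only one law matches every sample → cycloidal

cycloidal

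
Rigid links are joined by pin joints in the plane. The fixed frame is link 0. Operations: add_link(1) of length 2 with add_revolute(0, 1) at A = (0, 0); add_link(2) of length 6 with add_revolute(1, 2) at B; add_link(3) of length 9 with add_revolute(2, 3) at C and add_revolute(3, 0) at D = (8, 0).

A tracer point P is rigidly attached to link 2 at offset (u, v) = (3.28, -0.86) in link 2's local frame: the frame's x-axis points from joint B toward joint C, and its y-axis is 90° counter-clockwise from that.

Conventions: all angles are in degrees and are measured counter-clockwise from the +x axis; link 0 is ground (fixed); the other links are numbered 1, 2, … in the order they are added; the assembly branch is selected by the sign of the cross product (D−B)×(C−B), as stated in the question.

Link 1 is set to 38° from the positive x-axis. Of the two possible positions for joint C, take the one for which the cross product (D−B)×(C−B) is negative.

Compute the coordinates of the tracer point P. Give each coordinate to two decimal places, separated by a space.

A=(0,0), D=(8.00,0)
B = A + 2.00·(cos38°, sin38°) = (1.5760, 1.2313)
|BD| = 6.5409
circle(B,6.00) ∩ circle(D,9.00): a=-0.1694, h=5.9976
  candidates: C₊=(2.5387,7.1536) cross=39.230; C₋=(0.2806,-4.6272) cross=-39.230
  branch - wants cross < 0 → take C=(0.2806,-4.6272) (cross=-39.230)
ex = (C−B)/|BC| = (-0.2159,-0.9764); ey = (0.9764,-0.2159)
P = B + 3.28·ex + -0.86·ey = (0.0281,-1.7856)

0.03 -1.79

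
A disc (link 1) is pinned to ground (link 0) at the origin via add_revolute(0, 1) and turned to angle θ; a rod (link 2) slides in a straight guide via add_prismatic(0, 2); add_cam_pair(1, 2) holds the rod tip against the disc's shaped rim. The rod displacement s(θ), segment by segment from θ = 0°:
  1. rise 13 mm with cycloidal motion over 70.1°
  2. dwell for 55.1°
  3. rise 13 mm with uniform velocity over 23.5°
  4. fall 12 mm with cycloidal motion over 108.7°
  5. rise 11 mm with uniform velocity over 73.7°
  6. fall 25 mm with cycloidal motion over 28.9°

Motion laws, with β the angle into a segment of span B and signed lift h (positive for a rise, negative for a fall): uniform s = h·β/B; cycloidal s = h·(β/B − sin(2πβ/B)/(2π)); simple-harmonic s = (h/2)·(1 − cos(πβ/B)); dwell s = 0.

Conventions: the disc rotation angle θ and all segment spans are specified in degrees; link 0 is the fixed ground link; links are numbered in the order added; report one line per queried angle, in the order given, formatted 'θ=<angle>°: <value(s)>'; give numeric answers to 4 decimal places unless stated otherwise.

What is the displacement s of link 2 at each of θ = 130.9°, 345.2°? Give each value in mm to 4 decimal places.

segment 1 (0° to 70.1°, cycloidal, h = 13) is passed completely: s = 0.0000 + (13) = 13.0000
segment 2 (70.1° to 125.2°, dwell): s unchanged at 13.0000
θ = 130.9° falls in segment 3 (125.2° to 148.7°, uniform, h = 13): β = 130.9 − 125.2 = 5.7°, B = 23.5°; Δs = 13·5.7/23.5 = 3.1532; s = 13.0000 + 3.1532 = 16.1532
segment 3 (125.2° to 148.7°, uniform, h = 13) is passed completely: s = 13.0000 + (13) = 26.0000
segment 4 (148.7° to 257.4°, cycloidal, h = -12) is passed completely: s = 26.0000 + (-12) = 14.0000
segment 5 (257.4° to 331.1°, uniform, h = 11) is passed completely: s = 14.0000 + (11) = 25.0000
θ = 345.2° falls in segment 6 (331.1° to 360°, cycloidal, h = -25): β = 345.2 − 331.1 = 14.1°, B = 28.9°; Δs = -25·(0.4879 − sin(2π·0.4879)/(2π)) = -11.8948; s = 25.0000 − 11.8948 = 13.1052

θ=130.9°: 16.1532
θ=345.2°: 13.1052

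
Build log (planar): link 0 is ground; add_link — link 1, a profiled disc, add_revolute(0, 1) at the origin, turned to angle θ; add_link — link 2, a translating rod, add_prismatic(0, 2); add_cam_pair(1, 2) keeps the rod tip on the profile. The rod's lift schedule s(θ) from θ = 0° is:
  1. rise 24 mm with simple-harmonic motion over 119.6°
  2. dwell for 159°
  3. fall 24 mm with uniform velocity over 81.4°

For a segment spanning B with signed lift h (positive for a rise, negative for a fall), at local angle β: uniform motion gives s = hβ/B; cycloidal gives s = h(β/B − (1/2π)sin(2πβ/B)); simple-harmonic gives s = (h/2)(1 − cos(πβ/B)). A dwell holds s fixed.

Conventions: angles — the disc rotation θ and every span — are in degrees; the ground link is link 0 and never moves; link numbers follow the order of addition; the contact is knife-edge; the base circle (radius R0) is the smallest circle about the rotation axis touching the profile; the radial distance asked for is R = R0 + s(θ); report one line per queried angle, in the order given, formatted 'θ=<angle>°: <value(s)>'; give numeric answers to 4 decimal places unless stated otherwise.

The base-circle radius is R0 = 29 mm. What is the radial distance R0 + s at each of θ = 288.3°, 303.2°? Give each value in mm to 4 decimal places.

seg 1 [0°–119.6°] simple-harmonic, h=24: full span → s += 24 → s = 24.0000
seg 2 [119.6°–278.6°] dwell: s stays 24.0000
seg 3 [278.6°–360°] uniform, h=-24: θ=288.3° here. β=9.7, B=81.4. -24·9.7/81.4 = -2.8600 → s = 21.1400
seg 3 [278.6°–360°] uniform, h=-24: θ=303.2° here. β=24.6, B=81.4. -24·24.6/81.4 = -7.2531 → s = 16.7469
θ=288.3°: R = R0 + s = 29 + 21.1400 = 50.1400
θ=303.2°: R = R0 + s = 29 + 16.7469 = 45.7469

θ=288.3°: 50.1400
θ=303.2°: 45.7469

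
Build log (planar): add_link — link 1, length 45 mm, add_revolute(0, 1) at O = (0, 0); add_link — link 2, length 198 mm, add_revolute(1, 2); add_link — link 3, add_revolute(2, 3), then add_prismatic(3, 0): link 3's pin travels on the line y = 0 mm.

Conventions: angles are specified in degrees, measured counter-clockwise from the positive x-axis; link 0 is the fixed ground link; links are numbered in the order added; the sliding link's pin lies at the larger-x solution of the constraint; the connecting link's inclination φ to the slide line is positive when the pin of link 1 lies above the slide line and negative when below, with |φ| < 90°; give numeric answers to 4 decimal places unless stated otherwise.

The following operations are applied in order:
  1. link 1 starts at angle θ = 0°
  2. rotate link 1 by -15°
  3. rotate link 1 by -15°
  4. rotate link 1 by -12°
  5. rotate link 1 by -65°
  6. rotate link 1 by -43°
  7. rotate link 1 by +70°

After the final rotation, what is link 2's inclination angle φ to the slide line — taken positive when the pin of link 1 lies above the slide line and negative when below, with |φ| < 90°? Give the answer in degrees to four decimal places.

geometry: r = 45 mm, L = 198 mm, e = 0 mm; θ starts at 0°
rotate link 1 by -15°: θ ← 0° -15° = -15°
rotate link 1 by -15°: θ ← -15° -15° = -30°
rotate link 1 by -12°: θ ← -30° -12° = -42°
rotate link 1 by -65°: θ ← -42° -65° = -107°
rotate link 1 by -43°: θ ← -107° -43° = -150°
rotate link 1 by +70°: θ ← -150° +70° = -80°
h = r sin θ − e = -44.316349 − 0 = -44.316349
sin φ = h / L = -44.316349 / 198 = -0.22381994
φ = arcsin(-0.22381994) = -12.933496°

-12.9335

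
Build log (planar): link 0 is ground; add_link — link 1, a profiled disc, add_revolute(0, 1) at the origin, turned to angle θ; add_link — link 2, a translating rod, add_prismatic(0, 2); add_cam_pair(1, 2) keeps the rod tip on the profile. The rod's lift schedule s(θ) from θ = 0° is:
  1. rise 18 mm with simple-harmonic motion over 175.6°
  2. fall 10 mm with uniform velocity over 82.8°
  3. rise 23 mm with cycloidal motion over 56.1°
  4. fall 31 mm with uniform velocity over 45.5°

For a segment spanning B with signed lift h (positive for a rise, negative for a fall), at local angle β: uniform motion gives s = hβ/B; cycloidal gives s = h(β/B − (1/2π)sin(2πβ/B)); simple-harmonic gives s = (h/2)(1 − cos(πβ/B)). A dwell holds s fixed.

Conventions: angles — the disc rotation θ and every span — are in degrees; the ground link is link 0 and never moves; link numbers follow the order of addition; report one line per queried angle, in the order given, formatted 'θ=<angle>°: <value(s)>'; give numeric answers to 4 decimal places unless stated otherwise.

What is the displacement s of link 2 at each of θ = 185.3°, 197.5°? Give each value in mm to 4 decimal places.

seg 1 [0°–175.6°] simple-harmonic, h=18: full span → s += 18 → s = 18.0000
seg 2 [175.6°–258.4°] uniform, h=-10: θ=185.3° here. β=9.7, B=82.8. -10·9.7/82.8 = -1.1715 → s = 16.8285
seg 2 [175.6°–258.4°] uniform, h=-10: θ=197.5° here. β=21.9, B=82.8. -10·21.9/82.8 = -2.6449 → s = 15.3551

θ=185.3°: 16.8285
θ=197.5°: 15.3551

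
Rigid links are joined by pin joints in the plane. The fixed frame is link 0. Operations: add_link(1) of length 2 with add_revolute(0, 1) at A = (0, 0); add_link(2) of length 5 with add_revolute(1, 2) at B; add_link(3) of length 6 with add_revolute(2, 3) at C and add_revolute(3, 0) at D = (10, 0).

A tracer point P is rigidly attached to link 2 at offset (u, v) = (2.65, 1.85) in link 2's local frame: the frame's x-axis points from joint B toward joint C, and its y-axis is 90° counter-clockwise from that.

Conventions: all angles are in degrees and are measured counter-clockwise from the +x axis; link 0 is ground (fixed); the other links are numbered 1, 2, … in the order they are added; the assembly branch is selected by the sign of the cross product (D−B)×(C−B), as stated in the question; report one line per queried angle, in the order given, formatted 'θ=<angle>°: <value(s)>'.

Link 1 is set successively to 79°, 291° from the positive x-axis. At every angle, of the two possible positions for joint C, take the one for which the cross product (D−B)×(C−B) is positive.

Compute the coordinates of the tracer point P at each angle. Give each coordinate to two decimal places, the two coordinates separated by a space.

A=(0,0), D=(10.00,0)
θ=79°: B = A + 2.00·(cos79°, sin79°) = (0.3816, 1.9633)
θ=79°: |BD| = 9.8167
θ=79°: circle(B,5.00) ∩ circle(D,6.00): a=4.3481, h=2.4686
θ=79°:   candidates: C₊=(5.1356,3.5124) cross=24.234; C₋=(4.1482,-1.3251) cross=-24.234
θ=79°:   branch + wants cross > 0 → take C=(5.1356,3.5124) (cross=24.234)
θ=79°: ex = (C−B)/|BC| = (0.9508,0.3098); ey = (-0.3098,0.9508)
θ=79°: P = B + 2.65·ex + 1.85·ey = (2.3280,4.5433)
θ=291°: B = A + 2.00·(cos291°, sin291°) = (0.7167, -1.8672)
θ=291°: |BD| = 9.4692
θ=291°: circle(B,5.00) ∩ circle(D,6.00): a=4.1538, h=2.7832
θ=291°:   candidates: C₊=(4.2401,1.6805) cross=26.355; C₋=(5.3377,-3.7767) cross=-26.355
θ=291°:   branch + wants cross > 0 → take C=(4.2401,1.6805) (cross=26.355)
θ=291°: ex = (C−B)/|BC| = (0.7047,0.7095); ey = (-0.7095,0.7047)
θ=291°: P = B + 2.65·ex + 1.85·ey = (1.2715,1.3167)

θ=79°: 2.33 4.54
θ=291°: 1.27 1.32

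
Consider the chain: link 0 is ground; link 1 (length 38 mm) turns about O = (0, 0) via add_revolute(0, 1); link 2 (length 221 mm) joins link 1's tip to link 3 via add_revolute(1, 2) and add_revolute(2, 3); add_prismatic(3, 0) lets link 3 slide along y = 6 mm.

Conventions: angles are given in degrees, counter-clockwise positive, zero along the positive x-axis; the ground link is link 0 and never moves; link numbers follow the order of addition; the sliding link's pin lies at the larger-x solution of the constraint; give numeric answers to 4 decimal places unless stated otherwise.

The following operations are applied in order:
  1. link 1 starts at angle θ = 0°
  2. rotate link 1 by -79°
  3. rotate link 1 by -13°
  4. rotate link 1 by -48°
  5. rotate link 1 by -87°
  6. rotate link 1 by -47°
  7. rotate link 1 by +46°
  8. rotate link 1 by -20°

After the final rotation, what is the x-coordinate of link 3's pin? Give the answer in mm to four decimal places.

geometry: r = 38 mm, L = 221 mm, e = 6 mm; θ starts at 0°
rotate link 1 by -79°: θ ← 0° -79° = -79°
rotate link 1 by -13°: θ ← -79° -13° = -92°
rotate link 1 by -48°: θ ← -92° -48° = -140°
rotate link 1 by -87°: θ ← -140° -87° = -227°
rotate link 1 by -47°: θ ← -227° -47° = -274°
rotate link 1 by +46°: θ ← -274° +46° = -228°
rotate link 1 by -20°: θ ← -228° -20° = -248°
crank pin P = (r cos θ, r sin θ) = (-14.235051, 35.232986)
h = r sin θ − e = 35.232986 − 6 = 29.232986
x = r cos θ + √(L² − h²) = -14.235051 + 219.058057 = 204.823007

204.8230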